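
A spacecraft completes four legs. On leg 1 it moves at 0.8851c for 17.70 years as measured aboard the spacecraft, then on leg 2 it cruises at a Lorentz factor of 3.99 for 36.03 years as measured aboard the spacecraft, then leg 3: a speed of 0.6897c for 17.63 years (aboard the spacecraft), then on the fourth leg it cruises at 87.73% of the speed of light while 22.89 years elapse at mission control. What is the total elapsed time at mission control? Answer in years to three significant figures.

Leg 1: γ = 1/√(1 − 0.8851²) = 1/√0.2166 = 2.149; Δt_1 = 2.149 × 17.70 = 38.03 years.
Leg 2: γ = 3.99; Δt_2 = 3.990 × 36.03 = 143.8 years.
Leg 3: γ = 1/√(1 − 0.6897²) = 1/√0.5243 = 1.381; Δt_3 = 1.381 × 17.63 = 24.35 years.
Leg 4: 22.89 years is already measured at mission control.
Total: 38.03 + 143.8 + 24.35 + 22.89 years.

Δt = 229 years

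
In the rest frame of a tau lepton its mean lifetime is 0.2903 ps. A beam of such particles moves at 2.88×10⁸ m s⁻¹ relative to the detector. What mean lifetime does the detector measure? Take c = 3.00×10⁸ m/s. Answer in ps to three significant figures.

Δt = 1.04 ps

β = 2.88×10⁸/3.00×10⁸ = 0.9600; γ = 1/√(1 − 0.9600²) = 3.571
The rest-frame lifetime is the proper time; the lab measures the dilated interval Δt = γτ₀ = 3.571 × 0.2903 ps.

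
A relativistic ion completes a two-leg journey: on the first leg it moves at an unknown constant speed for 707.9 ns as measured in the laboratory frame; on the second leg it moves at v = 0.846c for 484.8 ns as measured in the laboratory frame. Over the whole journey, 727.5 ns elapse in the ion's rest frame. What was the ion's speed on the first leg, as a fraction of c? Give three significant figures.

β = 0.749

Leg 1: speed unknown; τ_1 = 707.9/γ_1.
Leg 2: γ = 1/√(1 − 0.846²) = 1/√0.2843 = 1.876; τ_2 = 484.8/1.876 = 258.5 ns.
Total proper time: τ_1 + 258.5 = 727.5, so τ_1 = 727.5 − 258.5 = 469.0 ns.
γ_1 = 707.9/469.0 = 1.509; β = √(1 − 1/γ²) = √0.5610.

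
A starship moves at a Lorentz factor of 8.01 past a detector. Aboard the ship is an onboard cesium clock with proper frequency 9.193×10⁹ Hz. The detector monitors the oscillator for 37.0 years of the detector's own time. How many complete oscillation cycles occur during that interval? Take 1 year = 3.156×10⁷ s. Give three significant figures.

γ = 8.01
During 37.0 years of lab time, the oscillator's proper time advances by τ = Δt/γ = 37.0/8.010 = 4.619 years = 1.458×10⁸ s.
N = f × τ = 9.193×10⁹ × 1.458×10⁸ = 1.340×10¹⁸.

N = 1.34×10¹⁸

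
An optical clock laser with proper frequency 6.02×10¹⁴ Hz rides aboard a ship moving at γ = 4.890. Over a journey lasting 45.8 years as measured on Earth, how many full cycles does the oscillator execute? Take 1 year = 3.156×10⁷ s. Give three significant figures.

γ = 4.890
The oscillator's own cycle count is N = f × τ where τ is the proper time on the ship. τ = Δt/γ = 45.8/4.890 = 9.366 years = 2.956×10⁸ s.
N = 6.02×10¹⁴ × 2.956×10⁸ = 1.779×10²³.

N = 1.78×10²³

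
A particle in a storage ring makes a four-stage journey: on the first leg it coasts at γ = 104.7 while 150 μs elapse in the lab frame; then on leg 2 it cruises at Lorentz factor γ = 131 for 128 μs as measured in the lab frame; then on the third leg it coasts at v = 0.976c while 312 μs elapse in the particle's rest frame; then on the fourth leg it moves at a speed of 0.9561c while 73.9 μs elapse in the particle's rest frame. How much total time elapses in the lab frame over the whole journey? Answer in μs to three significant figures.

Leg 1: 150 μs is already measured in the lab frame.
Leg 2: 128 μs is already measured in the lab frame.
Leg 3: γ = 1/√(1 − 0.976²) = 1/√0.04742 = 4.592; Δt_3 = 4.592 × 312 = 1433 μs.
Leg 4: γ = 1/√(1 − 0.9561²) = 1/√0.08587 = 3.412; Δt_4 = 3.412 × 73.9 = 252.2 μs.
Total: 150.0 + 128.0 + 1433 + 252.2 μs.

Δt = 1960 μs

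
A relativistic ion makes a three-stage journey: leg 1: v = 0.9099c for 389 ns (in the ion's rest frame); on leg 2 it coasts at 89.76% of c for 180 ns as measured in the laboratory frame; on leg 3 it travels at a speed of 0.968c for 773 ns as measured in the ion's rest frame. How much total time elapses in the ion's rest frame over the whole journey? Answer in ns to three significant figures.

τ = 1240 ns

Leg 1: 389 ns is already measured in the ion's rest frame.
Leg 2: β = 0.8976; γ = 1/√(1 − 0.8976²) = 1/√0.1943 = 2.269; τ_2 = 180/2.269 = 79.35 ns.
Leg 3: 773 ns is already measured in the ion's rest frame.
Total: 389.0 + 79.35 + 773.0 ns.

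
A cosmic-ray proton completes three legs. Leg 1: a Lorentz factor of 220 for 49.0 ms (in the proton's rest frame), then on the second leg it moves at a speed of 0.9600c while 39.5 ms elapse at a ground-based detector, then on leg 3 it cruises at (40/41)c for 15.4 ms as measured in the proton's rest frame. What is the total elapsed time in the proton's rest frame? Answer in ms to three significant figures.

Leg 1: 49.0 ms is already measured in the proton's rest frame.
Leg 2: γ = 1/√(1 − 0.9600²) = 1/√0.07840 = 3.571; τ_2 = 39.5/3.571 = 11.06 ms.
Leg 3: 15.4 ms is already measured in the proton's rest frame.
Total: 49.00 + 11.06 + 15.40 ms.

τ = 75.5 ms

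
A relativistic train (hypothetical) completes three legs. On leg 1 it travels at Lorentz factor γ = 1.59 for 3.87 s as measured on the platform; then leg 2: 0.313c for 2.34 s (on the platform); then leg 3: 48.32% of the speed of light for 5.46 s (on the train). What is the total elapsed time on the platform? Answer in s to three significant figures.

Δt = 12.4 s

Leg 1: 3.87 s is already measured on the platform.
Leg 2: 2.34 s is already measured on the platform.
Leg 3: β = 0.4832; γ = 1/√(1 − 0.4832²) = 1/√0.7665 = 1.142; Δt_3 = 1.142 × 5.46 = 6.236 s.
Total: 3.870 + 2.340 + 6.236 s.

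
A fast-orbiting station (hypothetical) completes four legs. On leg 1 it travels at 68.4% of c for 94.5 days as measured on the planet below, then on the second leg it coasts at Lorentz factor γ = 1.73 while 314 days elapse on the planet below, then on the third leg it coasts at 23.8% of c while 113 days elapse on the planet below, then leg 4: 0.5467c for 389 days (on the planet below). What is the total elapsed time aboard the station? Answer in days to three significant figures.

τ = 686 days

Leg 1: β = 0.684; γ = 1/√(1 − 0.684²) = 1/√0.5321 = 1.371; τ_1 = 94.5/1.371 = 68.94 days.
Leg 2: γ = 1.73; τ_2 = 314/1.730 = 181.5 days.
Leg 3: β = 0.238; γ = 1/√(1 − 0.238²) = 1/√0.9434 = 1.030; τ_3 = 113/1.030 = 109.8 days.
Leg 4: γ = 1/√(1 − 0.5467²) = 1/√0.7011 = 1.194; τ_4 = 389/1.194 = 325.7 days.
Total: 68.94 + 181.5 + 109.8 + 325.7 days.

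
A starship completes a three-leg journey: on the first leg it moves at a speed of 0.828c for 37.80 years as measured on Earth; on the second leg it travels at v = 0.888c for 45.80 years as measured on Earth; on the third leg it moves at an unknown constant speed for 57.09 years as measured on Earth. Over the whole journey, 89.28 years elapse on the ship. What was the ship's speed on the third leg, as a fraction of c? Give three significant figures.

β = 0.567

Leg 1: γ = 1/√(1 − 0.828²) = 1/√0.3144 = 1.783; τ_1 = 37.80/1.783 = 21.20 years.
Leg 2: γ = 1/√(1 − 0.888²) = 1/√0.2115 = 2.175; τ_2 = 45.80/2.175 = 21.06 years.
Leg 3: speed unknown; τ_3 = 57.09/γ_3.
Total proper time: 21.20 + 21.06 + τ_3 = 89.28, so τ_3 = 89.28 − 42.26 = 47.02 years.
γ_3 = 57.09/47.02 = 1.214; β = √(1 − 1/γ²) = √0.3216.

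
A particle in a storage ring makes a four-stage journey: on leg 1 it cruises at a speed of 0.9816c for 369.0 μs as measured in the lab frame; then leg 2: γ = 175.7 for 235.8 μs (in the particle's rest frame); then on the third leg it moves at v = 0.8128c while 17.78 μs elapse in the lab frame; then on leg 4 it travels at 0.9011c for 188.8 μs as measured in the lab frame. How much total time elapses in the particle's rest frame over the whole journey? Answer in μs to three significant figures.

Leg 1: γ = 1/√(1 − 0.9816²) = 1/√0.03646 = 5.237; τ_1 = 369.0/5.237 = 70.46 μs.
Leg 2: 235.8 μs is already measured in the particle's rest frame.
Leg 3: γ = 1/√(1 − 0.8128²) = 1/√0.3394 = 1.717; τ_3 = 17.78/1.717 = 10.36 μs.
Leg 4: γ = 1/√(1 − 0.9011²) = 1/√0.1880 = 2.306; τ_4 = 188.8/2.306 = 81.87 μs.
Total: 70.46 + 235.8 + 10.36 + 81.87 μs.

τ = 398 μs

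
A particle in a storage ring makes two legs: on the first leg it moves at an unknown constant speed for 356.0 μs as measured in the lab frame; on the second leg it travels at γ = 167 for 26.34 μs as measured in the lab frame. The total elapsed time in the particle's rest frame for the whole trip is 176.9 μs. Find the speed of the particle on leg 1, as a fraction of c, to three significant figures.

Leg 1: speed unknown; τ_1 = 356.0/γ_1.
Leg 2: γ = 167; τ_2 = 26.34/167.0 = 0.1577 μs.
Total proper time: τ_1 + 0.1577 = 176.9, so τ_1 = 176.9 − 0.1577 = 176.7 μs.
γ_1 = 356.0/176.7 = 2.014; β = √(1 − 1/γ²) = √0.7535.

β = 0.868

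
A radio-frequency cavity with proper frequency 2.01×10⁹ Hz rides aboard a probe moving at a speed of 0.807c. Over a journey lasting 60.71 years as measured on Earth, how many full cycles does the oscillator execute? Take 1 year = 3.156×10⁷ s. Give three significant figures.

γ = 1/√(1 − 0.807²) = 1/√0.3488 = 1.693
The oscillator's own cycle count is N = f × τ where τ is the proper time aboard the probe. τ = Δt/γ = 60.71/1.693 = 35.85 years = 1.132×10⁹ s.
N = 2.01×10⁹ × 1.132×10⁹ = 2.274×10¹⁸.

N = 2.27×10¹⁸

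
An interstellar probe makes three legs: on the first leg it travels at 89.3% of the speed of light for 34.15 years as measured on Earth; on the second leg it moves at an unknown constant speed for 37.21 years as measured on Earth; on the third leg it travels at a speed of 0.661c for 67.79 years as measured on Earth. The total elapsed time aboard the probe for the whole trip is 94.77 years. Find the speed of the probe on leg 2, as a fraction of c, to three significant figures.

β = 0.642

Leg 1: β = 0.893; γ = 1/√(1 − 0.893²) = 1/√0.2026 = 2.222; τ_1 = 34.15/2.222 = 15.37 years.
Leg 2: speed unknown; τ_2 = 37.21/γ_2.
Leg 3: γ = 1/√(1 − 0.661²) = 1/√0.5631 = 1.333; τ_3 = 67.79/1.333 = 50.87 years.
Total proper time: 15.37 + τ_2 + 50.87 = 94.77, so τ_2 = 94.77 − 66.24 = 28.53 years.
γ_2 = 37.21/28.53 = 1.304; β = √(1 − 1/γ²) = √0.4120.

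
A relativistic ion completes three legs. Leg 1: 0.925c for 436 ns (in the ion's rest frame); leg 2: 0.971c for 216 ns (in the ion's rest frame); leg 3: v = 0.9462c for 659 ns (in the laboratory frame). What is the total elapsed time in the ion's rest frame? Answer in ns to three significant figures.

Leg 1: 436 ns is already measured in the ion's rest frame.
Leg 2: 216 ns is already measured in the ion's rest frame.
Leg 3: γ = 1/√(1 − 0.9462²) = 1/√0.1047 = 3.090; τ_3 = 659/3.090 = 213.2 ns.
Total: 436.0 + 216.0 + 213.2 ns.

τ = 865 ns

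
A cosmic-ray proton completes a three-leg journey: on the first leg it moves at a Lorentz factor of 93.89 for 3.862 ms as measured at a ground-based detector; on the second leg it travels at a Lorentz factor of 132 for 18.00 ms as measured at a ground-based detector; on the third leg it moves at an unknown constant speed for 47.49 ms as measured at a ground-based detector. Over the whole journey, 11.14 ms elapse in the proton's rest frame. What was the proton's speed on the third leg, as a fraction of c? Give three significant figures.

β = 0.973

Leg 1: γ = 93.89; τ_1 = 3.862/93.89 = 0.04113 ms.
Leg 2: γ = 132; τ_2 = 18.00/132.0 = 0.1364 ms.
Leg 3: speed unknown; τ_3 = 47.49/γ_3.
Total proper time: 0.04113 + 0.1364 + τ_3 = 11.14, so τ_3 = 11.14 − 0.1775 = 10.96 ms.
γ_3 = 47.49/10.96 = 4.332; β = √(1 − 1/γ²) = √0.9467.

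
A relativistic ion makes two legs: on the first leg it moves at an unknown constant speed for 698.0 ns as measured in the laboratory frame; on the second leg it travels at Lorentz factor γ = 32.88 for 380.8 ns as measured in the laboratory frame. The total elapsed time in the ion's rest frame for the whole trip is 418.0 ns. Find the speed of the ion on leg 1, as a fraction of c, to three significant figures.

Leg 1: speed unknown; τ_1 = 698.0/γ_1.
Leg 2: γ = 32.88; τ_2 = 380.8/32.88 = 11.58 ns.
Total proper time: τ_1 + 11.58 = 418.0, so τ_1 = 418.0 − 11.58 = 406.4 ns.
γ_1 = 698.0/406.4 = 1.717; β = √(1 − 1/γ²) = √0.6610.

β = 0.813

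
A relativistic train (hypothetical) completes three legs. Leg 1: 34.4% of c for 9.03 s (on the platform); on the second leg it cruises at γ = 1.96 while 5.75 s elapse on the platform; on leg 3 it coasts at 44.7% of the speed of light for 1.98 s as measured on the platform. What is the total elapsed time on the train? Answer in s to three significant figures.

τ = 13.2 s

Leg 1: β = 0.344; γ = 1/√(1 − 0.344²) = 1/√0.8817 = 1.065; τ_1 = 9.03/1.065 = 8.479 s.
Leg 2: γ = 1.96; τ_2 = 5.75/1.960 = 2.934 s.
Leg 3: β = 0.447; γ = 1/√(1 − 0.447²) = 1/√0.8002 = 1.118; τ_3 = 1.98/1.118 = 1.771 s.
Total: 8.479 + 2.934 + 1.771 s.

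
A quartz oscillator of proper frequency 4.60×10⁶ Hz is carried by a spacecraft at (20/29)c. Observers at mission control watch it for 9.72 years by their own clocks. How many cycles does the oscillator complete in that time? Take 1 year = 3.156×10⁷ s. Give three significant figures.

N = 1.02×10¹⁵

γ = 1/√(1 − (20/29)²) = 29/21 ≈ 1.381
During 9.72 years of lab time, the oscillator's proper time advances by τ = Δt/γ = 9.72/1.381 = 7.039 years = 2.221×10⁸ s.
N = f × τ = 4.60×10⁶ × 2.221×10⁸ = 1.022×10¹⁵.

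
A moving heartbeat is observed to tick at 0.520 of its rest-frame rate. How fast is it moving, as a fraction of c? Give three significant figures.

Rate ratio = 1/γ, so γ = 1/0.520 = 1.923.
β = √(1 − 1/γ²) = √(1 − 0.520²) = √0.7296

β = 0.854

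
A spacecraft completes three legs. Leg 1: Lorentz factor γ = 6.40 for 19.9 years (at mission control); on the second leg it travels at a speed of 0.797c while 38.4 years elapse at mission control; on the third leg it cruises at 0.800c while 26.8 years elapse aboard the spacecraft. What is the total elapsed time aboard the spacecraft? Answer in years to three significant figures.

τ = 53.1 years

Leg 1: γ = 6.40; τ_1 = 19.9/6.400 = 3.109 years.
Leg 2: γ = 1/√(1 − 0.797²) = 1/√0.3648 = 1.656; τ_2 = 38.4/1.656 = 23.19 years.
Leg 3: 26.8 years is already measured aboard the spacecraft.
Total: 3.109 + 23.19 + 26.80 years.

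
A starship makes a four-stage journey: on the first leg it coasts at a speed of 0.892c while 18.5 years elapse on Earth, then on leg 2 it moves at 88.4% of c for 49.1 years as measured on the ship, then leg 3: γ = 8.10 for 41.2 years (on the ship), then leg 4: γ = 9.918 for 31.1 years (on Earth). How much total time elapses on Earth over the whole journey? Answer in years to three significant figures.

Leg 1: 18.5 years is already measured on Earth.
Leg 2: β = 0.884; γ = 1/√(1 − 0.884²) = 1/√0.2185 = 2.139; Δt_2 = 2.139 × 49.1 = 105.0 years.
Leg 3: γ = 8.10; Δt_3 = 8.100 × 41.2 = 333.7 years.
Leg 4: 31.1 years is already measured on Earth.
Total: 18.50 + 105.0 + 333.7 + 31.10 years.

Δt = 488 years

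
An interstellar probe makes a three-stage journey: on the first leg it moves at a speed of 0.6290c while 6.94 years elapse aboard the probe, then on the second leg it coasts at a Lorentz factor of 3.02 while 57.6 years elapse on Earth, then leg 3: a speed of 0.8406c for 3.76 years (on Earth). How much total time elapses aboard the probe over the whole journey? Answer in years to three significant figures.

τ = 28.0 years

Leg 1: 6.94 years is already measured aboard the probe.
Leg 2: γ = 3.02; τ_2 = 57.6/3.020 = 19.07 years.
Leg 3: γ = 1/√(1 − 0.8406²) = 1/√0.2934 = 1.846; τ_3 = 3.76/1.846 = 2.037 years.
Total: 6.940 + 19.07 + 2.037 years.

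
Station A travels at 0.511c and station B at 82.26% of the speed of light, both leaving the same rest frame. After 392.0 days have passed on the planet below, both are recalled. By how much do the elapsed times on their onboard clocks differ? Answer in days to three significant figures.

|τ_A − τ_B| = 114 days

A: γ = 1/√(1 − 0.511²) = 1/√0.7389 = 1.163; τ_A = 392.0/1.163 = 337.0 days.
B: β = 0.8226; γ = 1/√(1 − 0.8226²) = 1/√0.3233 = 1.759; τ_B = 392.0/1.759 = 222.9 days.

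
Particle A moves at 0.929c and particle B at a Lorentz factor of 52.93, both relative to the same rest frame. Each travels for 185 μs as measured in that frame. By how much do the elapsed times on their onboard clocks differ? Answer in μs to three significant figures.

|τ_A − τ_B| = 65.0 μs

A: γ = 1/√(1 − 0.929²) = 1/√0.1370 = 2.702; τ_A = 185/2.702 = 68.46 μs.
B: γ = 52.93; τ_B = 185/52.93 = 3.495 μs.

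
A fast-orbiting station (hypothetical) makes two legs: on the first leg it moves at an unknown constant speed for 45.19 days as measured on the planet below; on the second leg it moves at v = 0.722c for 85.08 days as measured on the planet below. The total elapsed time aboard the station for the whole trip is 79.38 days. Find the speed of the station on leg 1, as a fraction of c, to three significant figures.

β = 0.891

Leg 1: speed unknown; τ_1 = 45.19/γ_1.
Leg 2: γ = 1/√(1 − 0.722²) = 1/√0.4787 = 1.445; τ_2 = 85.08/1.445 = 58.87 days.
Total proper time: τ_1 + 58.87 = 79.38, so τ_1 = 79.38 − 58.87 = 20.51 days.
γ_1 = 45.19/20.51 = 2.203; β = √(1 − 1/γ²) = √0.7939.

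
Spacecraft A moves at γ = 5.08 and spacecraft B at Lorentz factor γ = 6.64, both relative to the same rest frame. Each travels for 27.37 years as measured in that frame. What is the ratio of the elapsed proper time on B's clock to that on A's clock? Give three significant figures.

τ_B/τ_A = 0.765

A: γ = 5.08. B: γ = 6.64.
τ_A/τ_B = γ_B/γ_A = 6.640/5.080 = 1.307, so τ_B/τ_A = 0.7651.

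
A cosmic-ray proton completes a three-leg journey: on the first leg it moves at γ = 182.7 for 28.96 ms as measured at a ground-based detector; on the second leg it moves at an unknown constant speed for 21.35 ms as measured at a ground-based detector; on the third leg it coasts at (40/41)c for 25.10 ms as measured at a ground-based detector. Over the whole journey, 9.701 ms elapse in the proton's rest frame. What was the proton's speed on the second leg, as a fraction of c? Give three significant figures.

β = 0.982

Leg 1: γ = 182.7; τ_1 = 28.96/182.7 = 0.1585 ms.
Leg 2: speed unknown; τ_2 = 21.35/γ_2.
Leg 3: γ = 1/√(1 − (40/41)²) = 41/9 ≈ 4.556; τ_3 = 25.10/4.556 = 5.510 ms.
Total proper time: 0.1585 + τ_2 + 5.510 = 9.701, so τ_2 = 9.701 − 5.668 = 4.033 ms.
γ_2 = 21.35/4.033 = 5.294; β = √(1 − 1/γ²) = √0.9643.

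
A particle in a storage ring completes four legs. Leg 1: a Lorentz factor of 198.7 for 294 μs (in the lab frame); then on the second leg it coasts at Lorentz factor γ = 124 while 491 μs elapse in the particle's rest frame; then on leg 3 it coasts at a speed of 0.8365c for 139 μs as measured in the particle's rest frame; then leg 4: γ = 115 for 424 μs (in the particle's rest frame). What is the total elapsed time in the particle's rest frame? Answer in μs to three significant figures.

Leg 1: γ = 198.7; τ_1 = 294/198.7 = 1.480 μs.
Leg 2: 491 μs is already measured in the particle's rest frame.
Leg 3: 139 μs is already measured in the particle's rest frame.
Leg 4: 424 μs is already measured in the particle's rest frame.
Total: 1.480 + 491.0 + 139.0 + 424.0 μs.

τ = 1060 μs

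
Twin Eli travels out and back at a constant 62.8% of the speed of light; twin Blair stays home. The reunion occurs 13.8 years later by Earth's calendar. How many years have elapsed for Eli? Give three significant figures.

β = 0.628; γ = 1/√(1 − 0.628²) = 1/√0.6056 = 1.285
Eli's clock measures proper time along the trip: τ = Δt/γ = 13.8/1.285 years.

τ = 10.7 years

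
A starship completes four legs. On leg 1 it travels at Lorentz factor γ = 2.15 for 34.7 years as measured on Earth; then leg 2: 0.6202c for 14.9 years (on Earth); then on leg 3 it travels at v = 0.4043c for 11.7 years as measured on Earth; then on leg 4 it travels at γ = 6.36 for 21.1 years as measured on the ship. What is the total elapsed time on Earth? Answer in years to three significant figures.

Leg 1: 34.7 years is already measured on Earth.
Leg 2: 14.9 years is already measured on Earth.
Leg 3: 11.7 years is already measured on Earth.
Leg 4: γ = 6.36; Δt_4 = 6.360 × 21.1 = 134.2 years.
Total: 34.70 + 14.90 + 11.70 + 134.2 years.

Δt = 195 years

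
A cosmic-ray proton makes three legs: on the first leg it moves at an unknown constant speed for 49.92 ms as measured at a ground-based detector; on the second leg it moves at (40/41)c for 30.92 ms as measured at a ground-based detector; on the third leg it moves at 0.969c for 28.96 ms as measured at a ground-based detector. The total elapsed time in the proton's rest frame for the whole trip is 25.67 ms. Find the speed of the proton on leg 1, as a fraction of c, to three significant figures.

β = 0.972

Leg 1: speed unknown; τ_1 = 49.92/γ_1.
Leg 2: γ = 1/√(1 − (40/41)²) = 41/9 ≈ 4.556; τ_2 = 30.92/4.556 = 6.787 ms.
Leg 3: γ = 1/√(1 − 0.969²) = 1/√0.06104 = 4.048; τ_3 = 28.96/4.048 = 7.155 ms.
Total proper time: τ_1 + 6.787 + 7.155 = 25.67, so τ_1 = 25.67 − 13.94 = 11.73 ms.
γ_1 = 49.92/11.73 = 4.257; β = √(1 − 1/γ²) = √0.9448.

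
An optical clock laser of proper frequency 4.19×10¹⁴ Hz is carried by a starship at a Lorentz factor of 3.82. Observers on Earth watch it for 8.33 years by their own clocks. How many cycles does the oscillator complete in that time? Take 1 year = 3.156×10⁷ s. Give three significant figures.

γ = 3.82
During 8.33 years of lab time, the oscillator's proper time advances by τ = Δt/γ = 8.33/3.820 = 2.181 years = 6.882×10⁷ s.
N = f × τ = 4.19×10¹⁴ × 6.882×10⁷ = 2.884×10²².

N = 2.88×10²²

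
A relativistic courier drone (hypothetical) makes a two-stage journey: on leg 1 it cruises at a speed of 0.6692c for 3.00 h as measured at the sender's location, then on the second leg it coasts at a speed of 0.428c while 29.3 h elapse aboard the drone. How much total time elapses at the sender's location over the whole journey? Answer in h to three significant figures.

Leg 1: 3.00 h is already measured at the sender's location.
Leg 2: γ = 1/√(1 − 0.428²) = 1/√0.8168 = 1.106; Δt_2 = 1.106 × 29.3 = 32.42 h.
Total: 3.000 + 32.42 h.

Δt = 35.4 h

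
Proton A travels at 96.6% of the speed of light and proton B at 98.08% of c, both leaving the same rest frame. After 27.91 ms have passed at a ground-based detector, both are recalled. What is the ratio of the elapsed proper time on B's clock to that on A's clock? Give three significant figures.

τ_B/τ_A = 0.754

A: β = 0.966; γ = 1/√(1 − 0.966²) = 1/√0.06684 = 3.868. B: β = 0.9808; γ = 1/√(1 − 0.9808²) = 1/√0.03803 = 5.128.
τ_A/τ_B = γ_B/γ_A = 5.128/3.868 = 1.326, so τ_B/τ_A = 0.7543.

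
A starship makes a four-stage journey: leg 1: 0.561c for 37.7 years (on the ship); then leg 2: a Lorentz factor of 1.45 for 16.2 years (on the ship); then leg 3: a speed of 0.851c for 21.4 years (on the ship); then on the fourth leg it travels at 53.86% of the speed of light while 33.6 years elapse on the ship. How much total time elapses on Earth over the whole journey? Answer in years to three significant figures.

Leg 1: γ = 1/√(1 − 0.561²) = 1/√0.6853 = 1.208; Δt_1 = 1.208 × 37.7 = 45.54 years.
Leg 2: γ = 1.45; Δt_2 = 1.450 × 16.2 = 23.49 years.
Leg 3: γ = 1/√(1 − 0.851²) = 1/√0.2758 = 1.904; Δt_3 = 1.904 × 21.4 = 40.75 years.
Leg 4: β = 0.5386; γ = 1/√(1 − 0.5386²) = 1/√0.7099 = 1.187; Δt_4 = 1.187 × 33.6 = 39.88 years.
Total: 45.54 + 23.49 + 40.75 + 39.88 years.

Δt = 150 years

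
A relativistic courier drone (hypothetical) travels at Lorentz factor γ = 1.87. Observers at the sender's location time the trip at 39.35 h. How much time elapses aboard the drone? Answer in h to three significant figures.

γ = 1.87
The interval measured at the sender's location is the dilated one; the clock aboard the drone measures the proper time τ = Δt/γ = 39.35/1.870 h.

τ = 21.0 h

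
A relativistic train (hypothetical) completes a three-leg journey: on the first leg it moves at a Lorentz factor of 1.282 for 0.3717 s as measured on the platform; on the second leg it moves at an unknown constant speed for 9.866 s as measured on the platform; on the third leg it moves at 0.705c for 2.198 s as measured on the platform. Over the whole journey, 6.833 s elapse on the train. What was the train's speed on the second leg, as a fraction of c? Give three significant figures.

β = 0.863

Leg 1: γ = 1.282; τ_1 = 0.3717/1.282 = 0.2899 s.
Leg 2: speed unknown; τ_2 = 9.866/γ_2.
Leg 3: γ = 1/√(1 − 0.705²) = 1/√0.5030 = 1.410; τ_3 = 2.198/1.410 = 1.559 s.
Total proper time: 0.2899 + τ_2 + 1.559 = 6.833, so τ_2 = 6.833 − 1.849 = 4.984 s.
γ_2 = 9.866/4.984 = 1.979; β = √(1 − 1/γ²) = √0.7448.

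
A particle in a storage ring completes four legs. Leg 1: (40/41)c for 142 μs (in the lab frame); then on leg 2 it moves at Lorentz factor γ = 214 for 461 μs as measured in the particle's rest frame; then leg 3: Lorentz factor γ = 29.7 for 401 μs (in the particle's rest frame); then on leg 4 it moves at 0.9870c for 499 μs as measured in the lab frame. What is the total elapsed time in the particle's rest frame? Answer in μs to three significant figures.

Leg 1: γ = 1/√(1 − (40/41)²) = 41/9 ≈ 4.556; τ_1 = 142/4.556 = 31.17 μs.
Leg 2: 461 μs is already measured in the particle's rest frame.
Leg 3: 401 μs is already measured in the particle's rest frame.
Leg 4: γ = 1/√(1 − 0.9870²) = 1/√0.02583 = 6.222; τ_4 = 499/6.222 = 80.20 μs.
Total: 31.17 + 461.0 + 401.0 + 80.20 μs.

τ = 973 μs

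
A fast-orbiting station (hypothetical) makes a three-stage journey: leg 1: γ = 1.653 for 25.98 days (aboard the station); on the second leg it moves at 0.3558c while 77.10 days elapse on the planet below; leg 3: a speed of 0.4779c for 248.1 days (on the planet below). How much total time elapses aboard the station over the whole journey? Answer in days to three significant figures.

Leg 1: 25.98 days is already measured aboard the station.
Leg 2: γ = 1/√(1 − 0.3558²) = 1/√0.8734 = 1.070; τ_2 = 77.10/1.070 = 72.05 days.
Leg 3: γ = 1/√(1 − 0.4779²) = 1/√0.7716 = 1.138; τ_3 = 248.1/1.138 = 217.9 days.
Total: 25.98 + 72.05 + 217.9 days.

τ = 316 days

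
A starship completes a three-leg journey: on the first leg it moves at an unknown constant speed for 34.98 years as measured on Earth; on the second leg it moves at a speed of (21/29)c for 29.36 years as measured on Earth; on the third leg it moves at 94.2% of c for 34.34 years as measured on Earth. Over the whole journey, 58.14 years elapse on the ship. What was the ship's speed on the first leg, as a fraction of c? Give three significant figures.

Leg 1: speed unknown; τ_1 = 34.98/γ_1.
Leg 2: γ = 1/√(1 − (21/29)²) = 29/20 = 1.450; τ_2 = 29.36/1.450 = 20.25 years.
Leg 3: β = 0.942; γ = 1/√(1 − 0.942²) = 1/√0.1126 = 2.980; τ_3 = 34.34/2.980 = 11.52 years.
Total proper time: τ_1 + 20.25 + 11.52 = 58.14, so τ_1 = 58.14 − 31.77 = 26.37 years.
γ_1 = 34.98/26.37 = 1.327; β = √(1 − 1/γ²) = √0.4318.

β = 0.657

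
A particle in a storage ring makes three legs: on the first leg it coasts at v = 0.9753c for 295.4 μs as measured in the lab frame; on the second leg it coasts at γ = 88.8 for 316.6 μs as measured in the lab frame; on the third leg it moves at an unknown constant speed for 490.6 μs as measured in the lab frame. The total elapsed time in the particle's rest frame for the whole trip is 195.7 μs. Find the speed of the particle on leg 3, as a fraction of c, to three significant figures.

β = 0.966

Leg 1: γ = 1/√(1 − 0.9753²) = 1/√0.04879 = 4.527; τ_1 = 295.4/4.527 = 65.25 μs.
Leg 2: γ = 88.8; τ_2 = 316.6/88.80 = 3.565 μs.
Leg 3: speed unknown; τ_3 = 490.6/γ_3.
Total proper time: 65.25 + 3.565 + τ_3 = 195.7, so τ_3 = 195.7 − 68.81 = 126.9 μs.
γ_3 = 490.6/126.9 = 3.866; β = √(1 − 1/γ²) = √0.9331.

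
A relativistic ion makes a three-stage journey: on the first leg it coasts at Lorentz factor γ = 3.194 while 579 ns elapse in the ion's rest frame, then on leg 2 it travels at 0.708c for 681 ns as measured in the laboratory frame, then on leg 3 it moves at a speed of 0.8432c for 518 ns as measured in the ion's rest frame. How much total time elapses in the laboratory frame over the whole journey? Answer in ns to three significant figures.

Δt = 3490 ns

Leg 1: γ = 3.194; Δt_1 = 3.194 × 579 = 1849 ns.
Leg 2: 681 ns is already measured in the laboratory frame.
Leg 3: γ = 1/√(1 − 0.8432²) = 1/√0.2890 = 1.860; Δt_3 = 1.860 × 518 = 963.5 ns.
Total: 1849 + 681.0 + 963.5 ns.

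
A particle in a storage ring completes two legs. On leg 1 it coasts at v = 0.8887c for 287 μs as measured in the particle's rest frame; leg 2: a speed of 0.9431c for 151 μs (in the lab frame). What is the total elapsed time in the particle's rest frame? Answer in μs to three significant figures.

Leg 1: 287 μs is already measured in the particle's rest frame.
Leg 2: γ = 1/√(1 − 0.9431²) = 1/√0.1106 = 3.007; τ_2 = 151/3.007 = 50.21 μs.
Total: 287.0 + 50.21 μs.

τ = 337 μs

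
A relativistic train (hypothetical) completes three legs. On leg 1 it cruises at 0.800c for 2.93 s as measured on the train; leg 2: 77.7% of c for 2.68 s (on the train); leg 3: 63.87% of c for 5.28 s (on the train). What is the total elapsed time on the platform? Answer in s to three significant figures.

Δt = 16.0 s

Leg 1: γ = 1/√(1 − 0.800²) = 5/3 ≈ 1.667; Δt_1 = 1.667 × 2.93 = 4.883 s.
Leg 2: β = 0.777; γ = 1/√(1 − 0.777²) = 1/√0.3963 = 1.589; Δt_2 = 1.589 × 2.68 = 4.257 s.
Leg 3: β = 0.6387; γ = 1/√(1 − 0.6387²) = 1/√0.5921 = 1.300; Δt_3 = 1.300 × 5.28 = 6.862 s.
Total: 4.883 + 4.257 + 6.862 s.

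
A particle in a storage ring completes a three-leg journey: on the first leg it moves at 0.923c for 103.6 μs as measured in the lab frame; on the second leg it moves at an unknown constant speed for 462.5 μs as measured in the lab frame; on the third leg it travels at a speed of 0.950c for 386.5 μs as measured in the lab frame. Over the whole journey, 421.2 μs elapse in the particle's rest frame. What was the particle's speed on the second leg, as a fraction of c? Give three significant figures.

Leg 1: γ = 1/√(1 − 0.923²) = 1/√0.1481 = 2.599; τ_1 = 103.6/2.599 = 39.87 μs.
Leg 2: speed unknown; τ_2 = 462.5/γ_2.
Leg 3: γ = 1/√(1 − 0.950²) = 1/√0.09750 = 3.203; τ_3 = 386.5/3.203 = 120.7 μs.
Total proper time: 39.87 + τ_2 + 120.7 = 421.2, so τ_2 = 421.2 − 160.5 = 260.7 μs.
γ_2 = 462.5/260.7 = 1.774; β = √(1 − 1/γ²) = √0.6824.

β = 0.826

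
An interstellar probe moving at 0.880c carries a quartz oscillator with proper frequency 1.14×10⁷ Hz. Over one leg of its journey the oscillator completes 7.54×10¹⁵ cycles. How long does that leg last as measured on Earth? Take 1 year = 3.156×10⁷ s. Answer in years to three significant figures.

γ = 1/√(1 − 0.880²) = 1/√0.2256 = 2.105
Proper time for N cycles: τ = N/f = 7.54×10¹⁵/(1.14×10⁷) = 6.614×10⁸ s = 20.96 years.
Lab-frame duration Δt = γτ = 2.105 × 20.96 = 44.12 years.

Δt = 44.1 years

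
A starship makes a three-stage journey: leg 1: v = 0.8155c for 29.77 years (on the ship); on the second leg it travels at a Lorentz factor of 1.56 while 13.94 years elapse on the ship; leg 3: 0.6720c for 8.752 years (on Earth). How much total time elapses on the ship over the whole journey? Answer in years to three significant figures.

τ = 50.2 years

Leg 1: 29.77 years is already measured on the ship.
Leg 2: 13.94 years is already measured on the ship.
Leg 3: γ = 1/√(1 − 0.6720²) = 1/√0.5484 = 1.350; τ_3 = 8.752/1.350 = 6.481 years.
Total: 29.77 + 13.94 + 6.481 years.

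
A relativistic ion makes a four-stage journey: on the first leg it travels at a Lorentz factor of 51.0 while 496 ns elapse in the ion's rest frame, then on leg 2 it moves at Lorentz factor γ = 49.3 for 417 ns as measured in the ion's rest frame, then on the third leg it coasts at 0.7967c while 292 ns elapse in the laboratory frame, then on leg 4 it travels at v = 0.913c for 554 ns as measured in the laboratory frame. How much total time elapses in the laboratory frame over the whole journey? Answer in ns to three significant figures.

Leg 1: γ = 51.0; Δt_1 = 51.00 × 496 = 2.530×10⁴ ns.
Leg 2: γ = 49.3; Δt_2 = 49.30 × 417 = 2.056×10⁴ ns.
Leg 3: 292 ns is already measured in the laboratory frame.
Leg 4: 554 ns is already measured in the laboratory frame.
Total: 2.530×10⁴ + 2.056×10⁴ + 292.0 + 554.0 ns.

Δt = 4.67×10⁴ ns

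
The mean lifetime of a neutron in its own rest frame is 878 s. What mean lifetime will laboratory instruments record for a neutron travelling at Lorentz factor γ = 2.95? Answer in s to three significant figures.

Δt = 2590 s

γ = 2.95
The rest-frame lifetime is the proper time; the lab measures the dilated interval Δt = γτ₀ = 2.950 × 878 s.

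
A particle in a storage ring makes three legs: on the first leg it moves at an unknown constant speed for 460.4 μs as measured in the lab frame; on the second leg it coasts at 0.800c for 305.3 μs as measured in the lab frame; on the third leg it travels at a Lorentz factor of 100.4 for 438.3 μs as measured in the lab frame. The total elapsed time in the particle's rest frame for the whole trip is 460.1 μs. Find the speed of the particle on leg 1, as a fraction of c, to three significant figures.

β = 0.806

Leg 1: speed unknown; τ_1 = 460.4/γ_1.
Leg 2: γ = 1/√(1 − 0.800²) = 5/3 ≈ 1.667; τ_2 = 305.3/1.667 = 183.2 μs.
Leg 3: γ = 100.4; τ_3 = 438.3/100.4 = 4.366 μs.
Total proper time: τ_1 + 183.2 + 4.366 = 460.1, so τ_1 = 460.1 − 187.5 = 272.6 μs.
γ_1 = 460.4/272.6 = 1.689; β = √(1 − 1/γ²) = √0.6495.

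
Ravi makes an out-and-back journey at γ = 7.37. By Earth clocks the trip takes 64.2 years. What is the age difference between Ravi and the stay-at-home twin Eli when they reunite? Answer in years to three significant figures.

γ = 7.37
Ravi's elapsed proper time: τ = 64.2/7.370 = 8.711 years.
Age gap = Δt − τ = 64.2 − 8.711 years.

Δt − τ = 55.5 years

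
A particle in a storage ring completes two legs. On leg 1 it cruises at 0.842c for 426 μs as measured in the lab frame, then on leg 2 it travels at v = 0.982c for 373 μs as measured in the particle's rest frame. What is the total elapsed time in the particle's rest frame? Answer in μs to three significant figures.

τ = 603 μs

Leg 1: γ = 1/√(1 − 0.842²) = 1/√0.2910 = 1.854; τ_1 = 426/1.854 = 229.8 μs.
Leg 2: 373 μs is already measured in the particle's rest frame.
Total: 229.8 + 373.0 μs.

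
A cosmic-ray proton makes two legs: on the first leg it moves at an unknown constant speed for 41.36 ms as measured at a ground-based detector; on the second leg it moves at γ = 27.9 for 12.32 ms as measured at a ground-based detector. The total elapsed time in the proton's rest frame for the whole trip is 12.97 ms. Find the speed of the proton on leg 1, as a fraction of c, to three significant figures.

β = 0.953

Leg 1: speed unknown; τ_1 = 41.36/γ_1.
Leg 2: γ = 27.9; τ_2 = 12.32/27.90 = 0.4416 ms.
Total proper time: τ_1 + 0.4416 = 12.97, so τ_1 = 12.97 − 0.4416 = 12.53 ms.
γ_1 = 41.36/12.53 = 3.301; β = √(1 − 1/γ²) = √0.9082.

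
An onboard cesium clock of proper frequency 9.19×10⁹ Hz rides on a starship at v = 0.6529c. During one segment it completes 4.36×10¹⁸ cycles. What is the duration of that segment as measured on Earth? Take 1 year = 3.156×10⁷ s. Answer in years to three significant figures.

Δt = 19.8 years

γ = 1/√(1 − 0.6529²) = 1/√0.5737 = 1.320
Proper time for N cycles: τ = N/f = 4.36×10¹⁸/(9.19×10⁹) = 4.744×10⁸ s = 15.03 years.
Lab-frame duration Δt = γτ = 1.320 × 15.03 = 19.85 years.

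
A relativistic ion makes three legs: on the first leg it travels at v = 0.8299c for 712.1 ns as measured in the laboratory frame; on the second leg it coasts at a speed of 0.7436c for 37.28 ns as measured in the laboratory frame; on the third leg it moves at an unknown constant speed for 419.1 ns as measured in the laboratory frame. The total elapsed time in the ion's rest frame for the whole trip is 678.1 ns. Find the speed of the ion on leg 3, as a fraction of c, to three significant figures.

Leg 1: γ = 1/√(1 − 0.8299²) = 1/√0.3113 = 1.792; τ_1 = 712.1/1.792 = 397.3 ns.
Leg 2: γ = 1/√(1 − 0.7436²) = 1/√0.4471 = 1.496; τ_2 = 37.28/1.496 = 24.93 ns.
Leg 3: speed unknown; τ_3 = 419.1/γ_3.
Total proper time: 397.3 + 24.93 + τ_3 = 678.1, so τ_3 = 678.1 − 422.2 = 255.9 ns.
γ_3 = 419.1/255.9 = 1.638; β = √(1 − 1/γ²) = √0.6272.

β = 0.792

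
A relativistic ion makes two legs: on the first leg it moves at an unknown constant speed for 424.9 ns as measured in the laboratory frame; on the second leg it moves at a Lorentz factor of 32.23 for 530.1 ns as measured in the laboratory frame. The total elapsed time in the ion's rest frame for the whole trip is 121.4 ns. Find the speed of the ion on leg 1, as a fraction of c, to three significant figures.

β = 0.969

Leg 1: speed unknown; τ_1 = 424.9/γ_1.
Leg 2: γ = 32.23; τ_2 = 530.1/32.23 = 16.45 ns.
Total proper time: τ_1 + 16.45 = 121.4, so τ_1 = 121.4 − 16.45 = 105.0 ns.
γ_1 = 424.9/105.0 = 4.048; β = √(1 − 1/γ²) = √0.9390.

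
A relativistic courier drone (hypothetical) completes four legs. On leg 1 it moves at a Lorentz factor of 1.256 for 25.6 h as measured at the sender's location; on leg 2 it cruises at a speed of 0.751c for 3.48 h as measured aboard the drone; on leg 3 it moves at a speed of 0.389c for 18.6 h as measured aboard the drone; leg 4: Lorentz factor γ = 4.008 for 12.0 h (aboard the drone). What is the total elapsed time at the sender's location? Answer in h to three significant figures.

Δt = 99.2 h

Leg 1: 25.6 h is already measured at the sender's location.
Leg 2: γ = 1/√(1 − 0.751²) = 1/√0.4360 = 1.514; Δt_2 = 1.514 × 3.48 = 5.270 h.
Leg 3: γ = 1/√(1 − 0.389²) = 1/√0.8487 = 1.085; Δt_3 = 1.085 × 18.6 = 20.19 h.
Leg 4: γ = 4.008; Δt_4 = 4.008 × 12.0 = 48.10 h.
Total: 25.60 + 5.270 + 20.19 + 48.10 h.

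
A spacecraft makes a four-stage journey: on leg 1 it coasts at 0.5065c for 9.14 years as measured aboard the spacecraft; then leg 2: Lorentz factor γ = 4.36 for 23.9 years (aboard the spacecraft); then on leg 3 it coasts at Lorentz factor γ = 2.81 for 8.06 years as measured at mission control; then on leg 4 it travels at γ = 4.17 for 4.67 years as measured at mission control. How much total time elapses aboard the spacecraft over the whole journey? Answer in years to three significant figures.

τ = 37.0 years

Leg 1: 9.14 years is already measured aboard the spacecraft.
Leg 2: 23.9 years is already measured aboard the spacecraft.
Leg 3: γ = 2.81; τ_3 = 8.06/2.810 = 2.868 years.
Leg 4: γ = 4.17; τ_4 = 4.67/4.170 = 1.120 years.
Total: 9.140 + 23.90 + 2.868 + 1.120 years.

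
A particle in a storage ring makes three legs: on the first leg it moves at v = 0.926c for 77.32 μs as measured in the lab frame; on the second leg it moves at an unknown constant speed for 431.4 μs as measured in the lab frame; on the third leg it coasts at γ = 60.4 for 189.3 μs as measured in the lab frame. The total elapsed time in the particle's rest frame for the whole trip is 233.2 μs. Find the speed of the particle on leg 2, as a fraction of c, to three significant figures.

β = 0.885

Leg 1: γ = 1/√(1 − 0.926²) = 1/√0.1425 = 2.649; τ_1 = 77.32/2.649 = 29.19 μs.
Leg 2: speed unknown; τ_2 = 431.4/γ_2.
Leg 3: γ = 60.4; τ_3 = 189.3/60.40 = 3.134 μs.
Total proper time: 29.19 + τ_2 + 3.134 = 233.2, so τ_2 = 233.2 − 32.32 = 200.9 μs.
γ_2 = 431.4/200.9 = 2.148; β = √(1 − 1/γ²) = √0.7832.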